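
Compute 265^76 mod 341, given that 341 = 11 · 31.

45

Mod 11: 265 ≡ 1; by Fermat, exponent reduces to 76 mod 10 = 6; 1^6 ≡ 1 (mod 11).
Mod 31: 265 ≡ 17; by Fermat, exponent reduces to 76 mod 30 = 16; 17^16 ≡ 14 (mod 31).
Combine by CRT: x ≡ 1 (mod 11), x ≡ 14 (mod 31) ⇒ x ≡ 45 (mod 341).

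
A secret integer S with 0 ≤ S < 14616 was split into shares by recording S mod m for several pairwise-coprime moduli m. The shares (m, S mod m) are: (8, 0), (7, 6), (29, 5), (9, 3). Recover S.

From S ≡ 0 (mod 8) write S = 0 + 8t. Substituting into S ≡ 6 (mod 7) gives 8t ≡ 6 (mod 7), and since 1⁻¹ ≡ 1 (mod 7), t ≡ 6. Hence S ≡ 0 + 8·6 = 48 (mod 56).
From S ≡ 48 (mod 56) write S = 48 + 56t. Substituting into S ≡ 5 (mod 29) gives 56t ≡ 15 (mod 29), and since 27⁻¹ ≡ 14 (mod 29), t ≡ 7. Hence S ≡ 48 + 56·7 = 440 (mod 1624).
From S ≡ 440 (mod 1624) write S = 440 + 1624t. Substituting into S ≡ 3 (mod 9) gives 1624t ≡ 4 (mod 9), and since 4⁻¹ ≡ 7 (mod 9), t ≡ 1. Hence S ≡ 440 + 1624·1 = 2064 (mod 14616).

2064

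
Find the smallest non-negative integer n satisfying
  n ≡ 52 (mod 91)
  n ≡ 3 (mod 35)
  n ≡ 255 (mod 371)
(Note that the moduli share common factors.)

8788

gcd(91, 35) = 7 and 7 | (3 − 52), so the pair is consistent; merging gives n ≡ 143 (mod 455), where 455 = lcm(91, 35).
gcd(455, 371) = 7 and 7 | (255 − 143), so the pair is consistent; merging gives n ≡ 8788 (mod 24115), where 24115 = lcm(455, 371).
The solution is unique modulo lcm(91, 35, 371) = 24115.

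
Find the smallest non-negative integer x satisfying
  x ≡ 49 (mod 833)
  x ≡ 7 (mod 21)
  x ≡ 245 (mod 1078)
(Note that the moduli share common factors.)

25039

gcd(833, 21) = 7 and 7 | (7 − 49), so the pair is consistent; merging gives x ≡ 49 (mod 2499), where 2499 = lcm(833, 21).
gcd(2499, 1078) = 49 and 49 | (245 − 49), so the pair is consistent; merging gives x ≡ 25039 (mod 54978), where 54978 = lcm(2499, 1078).
The solution is unique modulo lcm(833, 21, 1078) = 54978.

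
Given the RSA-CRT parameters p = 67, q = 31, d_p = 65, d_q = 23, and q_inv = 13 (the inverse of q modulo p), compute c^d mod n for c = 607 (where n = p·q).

m₁ = c^(d_p) mod p: c ≡ 4 (mod 67), and 4^65 mod 67 = 17.
m₂ = c^(d_q) mod q: c ≡ 18 (mod 31), and 18^23 mod 31 = 7.
h = q_inv·(m₁ − m₂) mod p = 13·(17 − 7) mod 67 = 63.
m = m₂ + h·q = 7 + 63·31 = 1960.

1960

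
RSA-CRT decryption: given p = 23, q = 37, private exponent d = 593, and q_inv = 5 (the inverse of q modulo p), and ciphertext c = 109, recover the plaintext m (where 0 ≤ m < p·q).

19

d_p = d mod (p−1) = 593 mod 22 = 21; d_q = d mod (q−1) = 17.
m₁ = c^(d_p) mod p: c ≡ 17 (mod 23), and 17^21 mod 23 = 19.
m₂ = c^(d_q) mod q: c ≡ 35 (mod 37), and 35^17 mod 37 = 19.
h = q_inv·(m₁ − m₂) mod p = 5·(19 − 19) mod 23 = 0.
m = m₂ + h·q = 19 + 0·37 = 19.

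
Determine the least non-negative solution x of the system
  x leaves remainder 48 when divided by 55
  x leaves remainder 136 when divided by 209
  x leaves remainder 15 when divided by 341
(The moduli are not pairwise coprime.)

30023

gcd(55, 209) = 11 and 11 | (136 − 48), so the pair is consistent; merging gives x ≡ 763 (mod 1045), where 1045 = lcm(55, 209).
gcd(1045, 341) = 11 and 11 | (15 − 763), so the pair is consistent; merging gives x ≡ 30023 (mod 32395), where 32395 = lcm(1045, 341).
The solution is unique modulo lcm(55, 209, 341) = 32395.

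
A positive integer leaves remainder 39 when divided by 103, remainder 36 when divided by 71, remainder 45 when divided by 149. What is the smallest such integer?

1039618

The moduli are pairwise coprime; N = 103·71·149 = 1089637.
N/103 = 10579; 10579 ≡ 73 (mod 103); 73·24 ≡ 1, so inverse 24.
N/71 = 15347; 15347 ≡ 11 (mod 71); 11·13 ≡ 1, so inverse 13.
N/149 = 7313; 7313 ≡ 12 (mod 149); 12·87 ≡ 1, so inverse 87.
m ≡ 39·10579·24 + 36·15347·13 + 45·7313·87 = 45714735.
45714735 mod 1089637 = 1039618.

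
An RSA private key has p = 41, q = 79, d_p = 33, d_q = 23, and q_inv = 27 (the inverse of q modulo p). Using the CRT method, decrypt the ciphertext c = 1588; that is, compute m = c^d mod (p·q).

1237

m₁ = c^(d_p) mod p: c ≡ 30 (mod 41), and 30^33 mod 41 = 7.
m₂ = c^(d_q) mod q: c ≡ 8 (mod 79), and 8^23 mod 79 = 52.
h = q_inv·(m₁ − m₂) mod p = 27·(7 − 52) mod 41 = 15.
m = m₂ + h·q = 52 + 15·79 = 1237.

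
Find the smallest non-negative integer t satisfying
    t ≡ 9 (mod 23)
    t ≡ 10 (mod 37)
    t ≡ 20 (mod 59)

46630

From t ≡ 9 (mod 23) write t = 9 + 23s. Substituting into t ≡ 10 (mod 37) gives 23s ≡ 1 (mod 37), and since 23⁻¹ ≡ 29 (mod 37), s ≡ 29. Hence t ≡ 9 + 23·29 = 676 (mod 851).
From t ≡ 676 (mod 851) write t = 676 + 851s. Substituting into t ≡ 20 (mod 59) gives 851s ≡ 52 (mod 59), and since 25⁻¹ ≡ 26 (mod 59), s ≡ 54. Hence t ≡ 676 + 851·54 = 46630 (mod 50209).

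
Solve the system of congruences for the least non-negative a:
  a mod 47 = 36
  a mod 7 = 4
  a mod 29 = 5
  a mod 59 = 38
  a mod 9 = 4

From a ≡ 36 (mod 47) write a = 36 + 47t. Substituting into a ≡ 4 (mod 7) gives 47t ≡ 3 (mod 7), and since 5⁻¹ ≡ 3 (mod 7), t ≡ 2. Hence a ≡ 36 + 47·2 = 130 (mod 329).
From a ≡ 130 (mod 329) write a = 130 + 329t. Substituting into a ≡ 5 (mod 29) gives 329t ≡ 20 (mod 29), and since 10⁻¹ ≡ 3 (mod 29), t ≡ 2. Hence a ≡ 130 + 329·2 = 788 (mod 9541).
From a ≡ 788 (mod 9541) write a = 788 + 9541t. Substituting into a ≡ 38 (mod 59) gives 9541t ≡ 17 (mod 59), and since 42⁻¹ ≡ 52 (mod 59), t ≡ 58. Hence a ≡ 788 + 9541·58 = 554166 (mod 562919).
From a ≡ 554166 (mod 562919) write a = 554166 + 562919t. Substituting into a ≡ 4 (mod 9) gives 562919t ≡ 4 (mod 9), and since 5⁻¹ ≡ 2 (mod 9), t ≡ 8. Hence a ≡ 554166 + 562919·8 = 5057518 (mod 5066271).

5057518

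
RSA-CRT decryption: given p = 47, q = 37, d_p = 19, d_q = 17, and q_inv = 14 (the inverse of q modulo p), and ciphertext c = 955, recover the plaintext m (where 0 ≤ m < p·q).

m₁ = c^(d_p) mod p: c ≡ 15 (mod 47), and 15^19 mod 47 = 39.
m₂ = c^(d_q) mod q: c ≡ 30 (mod 37), and 30^17 mod 37 = 21.
h = q_inv·(m₁ − m₂) mod p = 14·(39 − 21) mod 47 = 17.
m = m₂ + h·q = 21 + 17·37 = 650.

650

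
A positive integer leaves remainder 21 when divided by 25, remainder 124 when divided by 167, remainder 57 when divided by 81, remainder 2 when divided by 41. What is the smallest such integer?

The moduli are pairwise coprime; M = 25·167·81·41 = 13865175.
M/25 = 554607; 554607 ≡ 7 (mod 25); 7·18 ≡ 1, so inverse 18.
M/167 = 83025; 83025 ≡ 26 (mod 167); 26·45 ≡ 1, so inverse 45.
M/81 = 171175; 171175 ≡ 22 (mod 81); 22·70 ≡ 1, so inverse 70.
M/41 = 338175; 338175 ≡ 7 (mod 41); 7·6 ≡ 1, so inverse 6.
N ≡ 21·554607·18 + 124·83025·45 + 57·171175·70 + 2·338175·6 = 1359967296.
1359967296 mod 13865175 = 1180146.

1180146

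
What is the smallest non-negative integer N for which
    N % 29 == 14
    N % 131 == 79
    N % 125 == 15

397140

The moduli are pairwise coprime; M = 29·131·125 = 474875.
M/29 = 16375; 16375 ≡ 19 (mod 29); 19·26 ≡ 1, so inverse 26.
M/131 = 3625; 3625 ≡ 88 (mod 131); 88·67 ≡ 1, so inverse 67.
M/125 = 3799; 3799 ≡ 49 (mod 125); 49·74 ≡ 1, so inverse 74.
N ≡ 14·16375·26 + 79·3625·67 + 15·3799·74 = 29364515.
29364515 mod 474875 = 397140.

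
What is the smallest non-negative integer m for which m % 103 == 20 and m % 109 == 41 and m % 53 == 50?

From m ≡ 20 (mod 103) write m = 20 + 103t. Substituting into m ≡ 41 (mod 109) gives 103t ≡ 21 (mod 109), and since 103⁻¹ ≡ 18 (mod 109), t ≡ 51. Hence m ≡ 20 + 103·51 = 5273 (mod 11227).
From m ≡ 5273 (mod 11227) write m = 5273 + 11227t. Substituting into m ≡ 50 (mod 53) gives 11227t ≡ 24 (mod 53), and since 44⁻¹ ≡ 47 (mod 53), t ≡ 15. Hence m ≡ 5273 + 11227·15 = 173678 (mod 595031).

173678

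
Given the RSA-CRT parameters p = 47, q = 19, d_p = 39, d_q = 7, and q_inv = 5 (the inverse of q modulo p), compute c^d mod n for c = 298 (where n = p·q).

542

m₁ = c^(d_p) mod p: c ≡ 16 (mod 47), and 16^39 mod 47 = 25.
m₂ = c^(d_q) mod q: c ≡ 13 (mod 19), and 13^7 mod 19 = 10.
h = q_inv·(m₁ − m₂) mod p = 5·(25 − 10) mod 47 = 28.
m = m₂ + h·q = 10 + 28·19 = 542.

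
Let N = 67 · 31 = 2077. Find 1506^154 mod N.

Mod 67: 1506 ≡ 32; by Fermat, exponent reduces to 154 mod 66 = 22; 32^22 ≡ 29 (mod 67).
Mod 31: 1506 ≡ 18; by Fermat, exponent reduces to 154 mod 30 = 4; 18^4 ≡ 10 (mod 31).
Combine by CRT: x ≡ 29 (mod 67), x ≡ 10 (mod 31) ⇒ x ≡ 1436 (mod 2077).

1436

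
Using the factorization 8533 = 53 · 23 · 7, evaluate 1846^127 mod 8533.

Mod 53: 1846 ≡ 44; by Fermat, exponent reduces to 127 mod 52 = 23; 44^23 ≡ 49 (mod 53).
Mod 23: 1846 ≡ 6; by Fermat, exponent reduces to 127 mod 22 = 17; 6^17 ≡ 12 (mod 23).
Mod 7: 1846 ≡ 5; by Fermat, exponent reduces to 127 mod 6 = 1; 5^1 ≡ 5 (mod 7).
Combine by CRT: x ≡ 49 (mod 53), x ≡ 12 (mod 23), x ≡ 5 (mod 7) ⇒ x ≡ 7257 (mod 8533).

7257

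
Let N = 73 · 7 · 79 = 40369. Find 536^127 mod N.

9027

Mod 73: 536 ≡ 25; by Fermat, exponent reduces to 127 mod 72 = 55; 25^55 ≡ 48 (mod 73).
Mod 7: 536 ≡ 4; by Fermat, exponent reduces to 127 mod 6 = 1; 4^1 ≡ 4 (mod 7).
Mod 79: 536 ≡ 62; by Fermat, exponent reduces to 127 mod 78 = 49; 62^49 ≡ 21 (mod 79).
Combine by CRT: x ≡ 48 (mod 73), x ≡ 4 (mod 7), x ≡ 21 (mod 79) ⇒ x ≡ 9027 (mod 40369).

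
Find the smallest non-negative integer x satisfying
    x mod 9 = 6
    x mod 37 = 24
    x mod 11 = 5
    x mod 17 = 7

11346

The moduli are pairwise coprime; N = 9·37·11·17 = 62271.
N/9 = 6919; 6919 ≡ 7 (mod 9); 7·4 ≡ 1, so inverse 4.
N/37 = 1683; 1683 ≡ 18 (mod 37); 18·35 ≡ 1, so inverse 35.
N/11 = 5661; 5661 ≡ 7 (mod 11); 7·8 ≡ 1, so inverse 8.
N/17 = 3663; 3663 ≡ 8 (mod 17); 8·15 ≡ 1, so inverse 15.
x ≡ 6·6919·4 + 24·1683·35 + 5·5661·8 + 7·3663·15 = 2190831.
2190831 mod 62271 = 11346.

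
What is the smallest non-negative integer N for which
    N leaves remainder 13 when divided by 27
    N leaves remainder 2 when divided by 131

From N ≡ 13 (mod 27) write N = 13 + 27t. Substituting into N ≡ 2 (mod 131) gives 27t ≡ 120 (mod 131), and since 27⁻¹ ≡ 34 (mod 131), t ≡ 19. Hence N ≡ 13 + 27·19 = 526 (mod 3537).

526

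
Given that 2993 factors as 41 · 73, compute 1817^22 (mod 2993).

446

Mod 41: 1817 ≡ 13; 13^22 ≡ 36 (mod 41).
Mod 73: 1817 ≡ 65; 65^22 ≡ 8 (mod 73).
Combine by CRT: x ≡ 36 (mod 41), x ≡ 8 (mod 73) ⇒ x ≡ 446 (mod 2993).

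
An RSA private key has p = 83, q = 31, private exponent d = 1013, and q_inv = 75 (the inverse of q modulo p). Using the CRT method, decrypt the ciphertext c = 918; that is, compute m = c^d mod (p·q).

1063

d_p = d mod (p−1) = 1013 mod 82 = 29; d_q = d mod (q−1) = 23.
m₁ = c^(d_p) mod p: c ≡ 5 (mod 83), and 5^29 mod 83 = 67.
m₂ = c^(d_q) mod q: c ≡ 19 (mod 31), and 19^23 mod 31 = 9.
h = q_inv·(m₁ − m₂) mod p = 75·(67 − 9) mod 83 = 34.
m = m₂ + h·q = 9 + 34·31 = 1063.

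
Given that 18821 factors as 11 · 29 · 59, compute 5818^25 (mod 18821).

Mod 11: 5818 ≡ 10; by Fermat, exponent reduces to 25 mod 10 = 5; 10^5 ≡ 10 (mod 11).
Mod 29: 5818 ≡ 18; 18^25 ≡ 10 (mod 29).
Mod 59: 5818 ≡ 36; 36^25 ≡ 15 (mod 59).
Combine by CRT: x ≡ 10 (mod 11), x ≡ 10 (mod 29), x ≡ 15 (mod 59) ⇒ x ≡ 13408 (mod 18821).

13408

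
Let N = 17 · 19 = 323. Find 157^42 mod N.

Mod 17: 157 ≡ 4; by Fermat, exponent reduces to 42 mod 16 = 10; 4^10 ≡ 16 (mod 17).
Mod 19: 157 ≡ 5; by Fermat, exponent reduces to 42 mod 18 = 6; 5^6 ≡ 7 (mod 19).
Combine by CRT: x ≡ 16 (mod 17), x ≡ 7 (mod 19) ⇒ x ≡ 254 (mod 323).

254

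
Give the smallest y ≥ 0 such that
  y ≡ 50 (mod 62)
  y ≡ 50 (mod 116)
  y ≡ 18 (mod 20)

10838

gcd(62, 116) = 2 and 2 | (50 − 50), so the pair is consistent; merging gives y ≡ 50 (mod 3596), where 3596 = lcm(62, 116).
gcd(3596, 20) = 4 and 4 | (18 − 50), so the pair is consistent; merging gives y ≡ 10838 (mod 17980), where 17980 = lcm(3596, 20).
The solution is unique modulo lcm(62, 116, 20) = 17980.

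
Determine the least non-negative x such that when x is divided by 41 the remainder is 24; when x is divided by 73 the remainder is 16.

Combine the congruences pairwise.
From x ≡ 24 (mod 41) write x = 24 + 41t. Substituting into x ≡ 16 (mod 73) gives 41t ≡ 65 (mod 73), and since 41⁻¹ ≡ 57 (mod 73), t ≡ 55. Hence x ≡ 24 + 41·55 = 2279 (mod 2993).

2279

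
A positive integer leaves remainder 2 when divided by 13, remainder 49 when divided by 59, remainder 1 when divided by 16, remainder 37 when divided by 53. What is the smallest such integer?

281361

Combine the congruences pairwise.
From a ≡ 2 (mod 13) write a = 2 + 13t. Substituting into a ≡ 49 (mod 59) gives 13t ≡ 47 (mod 59), and since 13⁻¹ ≡ 50 (mod 59), t ≡ 49. Hence a ≡ 2 + 13·49 = 639 (mod 767).
From a ≡ 639 (mod 767) write a = 639 + 767t. Substituting into a ≡ 1 (mod 16) gives 767t ≡ 2 (mod 16), and since 15⁻¹ ≡ 15 (mod 16), t ≡ 14. Hence a ≡ 639 + 767·14 = 11377 (mod 12272).
From a ≡ 11377 (mod 12272) write a = 11377 + 12272t. Substituting into a ≡ 37 (mod 53) gives 12272t ≡ 2 (mod 53), and since 29⁻¹ ≡ 11 (mod 53), t ≡ 22. Hence a ≡ 11377 + 12272·22 = 281361 (mod 650416).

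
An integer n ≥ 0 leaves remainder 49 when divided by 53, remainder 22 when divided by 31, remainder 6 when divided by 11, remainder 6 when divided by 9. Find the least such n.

Combine the congruences pairwise.
From n ≡ 49 (mod 53) write n = 49 + 53t. Substituting into n ≡ 22 (mod 31) gives 53t ≡ 4 (mod 31), and since 22⁻¹ ≡ 24 (mod 31), t ≡ 3. Hence n ≡ 49 + 53·3 = 208 (mod 1643).
From n ≡ 208 (mod 1643) write n = 208 + 1643t. Substituting into n ≡ 6 (mod 11) gives 1643t ≡ 7 (mod 11), and since 4⁻¹ ≡ 3 (mod 11), t ≡ 10. Hence n ≡ 208 + 1643·10 = 16638 (mod 18073).
From n ≡ 16638 (mod 18073) write n = 16638 + 18073t. Substituting into n ≡ 6 (mod 9) gives 18073t ≡ 0 (mod 9), and since 1⁻¹ ≡ 1 (mod 9), t ≡ 0. Hence n ≡ 16638 + 18073·0 = 16638 (mod 162657).

16638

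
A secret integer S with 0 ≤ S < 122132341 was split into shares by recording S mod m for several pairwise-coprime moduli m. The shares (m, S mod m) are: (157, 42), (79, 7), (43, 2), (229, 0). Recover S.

16265870

From S ≡ 42 (mod 157) write S = 42 + 157t. Substituting into S ≡ 7 (mod 79) gives 157t ≡ 44 (mod 79), and since 78⁻¹ ≡ 78 (mod 79), t ≡ 35. Hence S ≡ 42 + 157·35 = 5537 (mod 12403).
From S ≡ 5537 (mod 12403) write S = 5537 + 12403t. Substituting into S ≡ 2 (mod 43) gives 12403t ≡ 12 (mod 43), and since 19⁻¹ ≡ 34 (mod 43), t ≡ 21. Hence S ≡ 5537 + 12403·21 = 266000 (mod 533329).
From S ≡ 266000 (mod 533329) write S = 266000 + 533329t. Substituting into S ≡ 0 (mod 229) gives 533329t ≡ 98 (mod 229), and since 217⁻¹ ≡ 19 (mod 229), t ≡ 30. Hence S ≡ 266000 + 533329·30 = 16265870 (mod 122132341).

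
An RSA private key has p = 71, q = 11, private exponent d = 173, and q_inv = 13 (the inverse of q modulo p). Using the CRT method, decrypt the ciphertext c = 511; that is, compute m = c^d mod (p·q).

543

d_p = d mod (p−1) = 173 mod 70 = 33; d_q = d mod (q−1) = 3.
m₁ = c^(d_p) mod p: c ≡ 14 (mod 71), and 14^33 mod 71 = 46.
m₂ = c^(d_q) mod q: c ≡ 5 (mod 11), and 5^3 mod 11 = 4.
h = q_inv·(m₁ − m₂) mod p = 13·(46 − 4) mod 71 = 49.
m = m₂ + h·q = 4 + 49·11 = 543.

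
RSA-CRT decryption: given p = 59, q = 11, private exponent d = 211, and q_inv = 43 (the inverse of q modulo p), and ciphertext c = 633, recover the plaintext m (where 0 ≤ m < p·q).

d_p = d mod (p−1) = 211 mod 58 = 37; d_q = d mod (q−1) = 1.
m₁ = c^(d_p) mod p: c ≡ 43 (mod 59), and 43^37 mod 59 = 8.
m₂ = c^(d_q) mod q: c ≡ 6 (mod 11), and 6^1 mod 11 = 6.
h = q_inv·(m₁ − m₂) mod p = 43·(8 − 6) mod 59 = 27.
m = m₂ + h·q = 6 + 27·11 = 303.

303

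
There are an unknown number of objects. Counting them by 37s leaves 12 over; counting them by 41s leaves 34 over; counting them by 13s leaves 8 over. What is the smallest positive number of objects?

The moduli are pairwise coprime; M = 37·41·13 = 19721.
M/37 = 533; 533 ≡ 15 (mod 37); 15·5 ≡ 1, so inverse 5.
M/41 = 481; 481 ≡ 30 (mod 41); 30·26 ≡ 1, so inverse 26.
M/13 = 1517; 1517 ≡ 9 (mod 13); 9·3 ≡ 1, so inverse 3.
N ≡ 12·533·5 + 34·481·26 + 8·1517·3 = 493592.
493592 mod 19721 = 567.

567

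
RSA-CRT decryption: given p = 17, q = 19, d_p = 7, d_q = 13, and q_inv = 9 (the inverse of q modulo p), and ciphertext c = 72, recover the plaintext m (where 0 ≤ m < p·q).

200

m₁ = c^(d_p) mod p: c ≡ 4 (mod 17), and 4^7 mod 17 = 13.
m₂ = c^(d_q) mod q: c ≡ 15 (mod 19), and 15^13 mod 19 = 10.
h = q_inv·(m₁ − m₂) mod p = 9·(13 − 10) mod 17 = 10.
m = m₂ + h·q = 10 + 10·19 = 200.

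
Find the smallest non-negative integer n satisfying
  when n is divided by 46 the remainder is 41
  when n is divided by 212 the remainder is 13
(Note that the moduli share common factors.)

gcd(46, 212) = 2 and 2 | (13 − 41), so the pair is consistent; merging gives n ≡ 225 (mod 4876), where 4876 = lcm(46, 212).
The solution is unique modulo lcm(46, 212) = 4876.

225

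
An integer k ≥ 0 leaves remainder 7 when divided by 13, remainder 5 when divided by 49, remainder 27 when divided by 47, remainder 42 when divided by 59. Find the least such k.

Combine the congruences pairwise.
From k ≡ 7 (mod 13) write k = 7 + 13t. Substituting into k ≡ 5 (mod 49) gives 13t ≡ 47 (mod 49), and since 13⁻¹ ≡ 34 (mod 49), t ≡ 30. Hence k ≡ 7 + 13·30 = 397 (mod 637).
From k ≡ 397 (mod 637) write k = 397 + 637t. Substituting into k ≡ 27 (mod 47) gives 637t ≡ 6 (mod 47), and since 26⁻¹ ≡ 38 (mod 47), t ≡ 40. Hence k ≡ 397 + 637·40 = 25877 (mod 29939).
From k ≡ 25877 (mod 29939) write k = 25877 + 29939t. Substituting into k ≡ 42 (mod 59) gives 29939t ≡ 7 (mod 59), and since 26⁻¹ ≡ 25 (mod 59), t ≡ 57. Hence k ≡ 25877 + 29939·57 = 1732400 (mod 1766401).

1732400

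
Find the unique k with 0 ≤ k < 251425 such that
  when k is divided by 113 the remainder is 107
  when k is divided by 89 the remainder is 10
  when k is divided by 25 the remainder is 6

The moduli are pairwise coprime; N = 113·89·25 = 251425.
N/113 = 2225; 2225 ≡ 78 (mod 113); 78·71 ≡ 1, so inverse 71.
N/89 = 2825; 2825 ≡ 66 (mod 89); 66·58 ≡ 1, so inverse 58.
N/25 = 10057; 10057 ≡ 7 (mod 25); 7·18 ≡ 1, so inverse 18.
k ≡ 107·2225·71 + 10·2825·58 + 6·10057·18 = 19627981.
19627981 mod 251425 = 16831.

16831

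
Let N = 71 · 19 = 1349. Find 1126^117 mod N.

1331

Mod 71: 1126 ≡ 61; by Fermat, exponent reduces to 117 mod 70 = 47; 61^47 ≡ 53 (mod 71).
Mod 19: 1126 ≡ 5; by Fermat, exponent reduces to 117 mod 18 = 9; 5^9 ≡ 1 (mod 19).
Combine by CRT: x ≡ 53 (mod 71), x ≡ 1 (mod 19) ⇒ x ≡ 1331 (mod 1349).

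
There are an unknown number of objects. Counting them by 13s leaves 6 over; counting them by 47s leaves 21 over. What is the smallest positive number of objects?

Combine the congruences pairwise.
From N ≡ 6 (mod 13) write N = 6 + 13t. Substituting into N ≡ 21 (mod 47) gives 13t ≡ 15 (mod 47), and since 13⁻¹ ≡ 29 (mod 47), t ≡ 12. Hence N ≡ 6 + 13·12 = 162 (mod 611).

162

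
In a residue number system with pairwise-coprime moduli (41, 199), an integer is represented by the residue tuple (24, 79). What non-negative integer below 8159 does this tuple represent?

Combine the congruences pairwise.
From x ≡ 24 (mod 41) write x = 24 + 41t. Substituting into x ≡ 79 (mod 199) gives 41t ≡ 55 (mod 199), and since 41⁻¹ ≡ 34 (mod 199), t ≡ 79. Hence x ≡ 24 + 41·79 = 3263 (mod 8159).

3263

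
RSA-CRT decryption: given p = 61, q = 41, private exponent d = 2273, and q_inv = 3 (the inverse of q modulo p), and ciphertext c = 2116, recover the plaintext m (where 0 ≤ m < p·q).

1357

d_p = d mod (p−1) = 2273 mod 60 = 53; d_q = d mod (q−1) = 33.
m₁ = c^(d_p) mod p: c ≡ 42 (mod 61), and 42^53 mod 61 = 15.
m₂ = c^(d_q) mod q: c ≡ 25 (mod 41), and 25^33 mod 41 = 4.
h = q_inv·(m₁ − m₂) mod p = 3·(15 − 4) mod 61 = 33.
m = m₂ + h·q = 4 + 33·41 = 1357.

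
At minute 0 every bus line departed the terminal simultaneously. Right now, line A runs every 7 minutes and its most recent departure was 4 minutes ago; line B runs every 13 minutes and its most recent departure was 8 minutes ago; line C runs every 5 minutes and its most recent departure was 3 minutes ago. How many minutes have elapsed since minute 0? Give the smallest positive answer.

Combine the congruences pairwise.
From t ≡ 4 (mod 7) write t = 4 + 7s. Substituting into t ≡ 8 (mod 13) gives 7s ≡ 4 (mod 13), and since 7⁻¹ ≡ 2 (mod 13), s ≡ 8. Hence t ≡ 4 + 7·8 = 60 (mod 91).
From t ≡ 60 (mod 91) write t = 60 + 91s. Substituting into t ≡ 3 (mod 5) gives 91s ≡ 3 (mod 5), and since 1⁻¹ ≡ 1 (mod 5), s ≡ 3. Hence t ≡ 60 + 91·3 = 333 (mod 455).

333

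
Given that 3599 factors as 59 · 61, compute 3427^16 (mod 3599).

Mod 59: 3427 ≡ 5; 5^16 ≡ 19 (mod 59).
Mod 61: 3427 ≡ 11; 11^16 ≡ 1 (mod 61).
Combine by CRT: x ≡ 19 (mod 59), x ≡ 1 (mod 61) ⇒ x ≡ 550 (mod 3599).

550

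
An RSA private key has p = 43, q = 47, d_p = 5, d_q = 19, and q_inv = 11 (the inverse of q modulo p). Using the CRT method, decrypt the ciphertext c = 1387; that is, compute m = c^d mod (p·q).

16

m₁ = c^(d_p) mod p: c ≡ 11 (mod 43), and 11^5 mod 43 = 16.
m₂ = c^(d_q) mod q: c ≡ 24 (mod 47), and 24^19 mod 47 = 16.
h = q_inv·(m₁ − m₂) mod p = 11·(16 − 16) mod 43 = 0.
m = m₂ + h·q = 16 + 0·47 = 16.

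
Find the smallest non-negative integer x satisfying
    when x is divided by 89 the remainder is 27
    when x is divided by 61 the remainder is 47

From x ≡ 27 (mod 89) write x = 27 + 89t. Substituting into x ≡ 47 (mod 61) gives 89t ≡ 20 (mod 61), and since 28⁻¹ ≡ 24 (mod 61), t ≡ 53. Hence x ≡ 27 + 89·53 = 4744 (mod 5429).

4744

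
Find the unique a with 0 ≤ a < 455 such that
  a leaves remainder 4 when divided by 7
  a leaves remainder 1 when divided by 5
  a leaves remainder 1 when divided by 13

326

The moduli are pairwise coprime; N = 7·5·13 = 455.
N/7 = 65; 65 ≡ 2 (mod 7); 2·4 ≡ 1, so inverse 4.
N/5 = 91; 91 ≡ 1 (mod 5), inverse 1.
N/13 = 35; 35 ≡ 9 (mod 13); 9·3 ≡ 1, so inverse 3.
a ≡ 4·65·4 + 1·91·1 + 1·35·3 = 1236.
1236 mod 455 = 326.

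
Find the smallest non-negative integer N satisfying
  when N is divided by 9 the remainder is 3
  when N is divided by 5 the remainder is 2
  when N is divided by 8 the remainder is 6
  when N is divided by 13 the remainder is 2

4422

The moduli are pairwise coprime; M = 9·5·8·13 = 4680.
M/9 = 520; 520 ≡ 7 (mod 9); 7·4 ≡ 1, so inverse 4.
M/5 = 936; 936 ≡ 1 (mod 5), inverse 1.
M/8 = 585; 585 ≡ 1 (mod 8), inverse 1.
M/13 = 360; 360 ≡ 9 (mod 13); 9·3 ≡ 1, so inverse 3.
N ≡ 3·520·4 + 2·936·1 + 6·585·1 + 2·360·3 = 13782.
13782 mod 4680 = 4422.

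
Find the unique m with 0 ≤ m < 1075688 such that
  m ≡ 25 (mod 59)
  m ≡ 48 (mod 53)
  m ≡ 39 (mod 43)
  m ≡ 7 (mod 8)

759591

The moduli are pairwise coprime; N = 59·53·43·8 = 1075688.
N/59 = 18232; 18232 ≡ 1 (mod 59), inverse 1.
N/53 = 20296; 20296 ≡ 50 (mod 53); 50·35 ≡ 1, so inverse 35.
N/43 = 25016; 25016 ≡ 33 (mod 43); 33·30 ≡ 1, so inverse 30.
N/8 = 134461; 134461 ≡ 5 (mod 8); 5·5 ≡ 1, so inverse 5.
m ≡ 25·18232·1 + 48·20296·35 + 39·25016·30 + 7·134461·5 = 68527935.
68527935 mod 1075688 = 759591.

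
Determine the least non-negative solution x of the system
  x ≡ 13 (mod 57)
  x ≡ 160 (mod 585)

gcd(57, 585) = 3 and 3 | (160 − 13), so the pair is consistent; merging gives x ≡ 7765 (mod 11115), where 11115 = lcm(57, 585).
The solution is unique modulo lcm(57, 585) = 11115.

7765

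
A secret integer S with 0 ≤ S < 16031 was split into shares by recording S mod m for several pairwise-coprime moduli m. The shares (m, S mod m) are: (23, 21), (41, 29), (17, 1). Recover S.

Combine the congruences pairwise.
From S ≡ 21 (mod 23) write S = 21 + 23t. Substituting into S ≡ 29 (mod 41) gives 23t ≡ 8 (mod 41), and since 23⁻¹ ≡ 25 (mod 41), t ≡ 36. Hence S ≡ 21 + 23·36 = 849 (mod 943).
From S ≡ 849 (mod 943) write S = 849 + 943t. Substituting into S ≡ 1 (mod 17) gives 943t ≡ 2 (mod 17), and since 8⁻¹ ≡ 15 (mod 17), t ≡ 13. Hence S ≡ 849 + 943·13 = 13108 (mod 16031).

13108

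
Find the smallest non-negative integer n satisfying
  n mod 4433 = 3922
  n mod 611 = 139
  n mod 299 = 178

Combine the congruences pairwise.
gcd(4433, 611) = 13 and 13 | (139 − 3922), so the pair is consistent; merging gives n ≡ 52685 (mod 208351), where 208351 = lcm(4433, 611).
gcd(208351, 299) = 13 and 13 | (178 − 52685), so the pair is consistent; merging gives n ≡ 3177950 (mod 4792073), where 4792073 = lcm(208351, 299).
The solution is unique modulo lcm(4433, 611, 299) = 4792073.

3177950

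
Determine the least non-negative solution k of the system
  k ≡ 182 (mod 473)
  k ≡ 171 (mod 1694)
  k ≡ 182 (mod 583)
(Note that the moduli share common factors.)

gcd(473, 1694) = 11 and 11 | (171 − 182), so the pair is consistent; merging gives k ≡ 52685 (mod 72842), where 72842 = lcm(473, 1694).
gcd(72842, 583) = 11 and 11 | (182 − 52685), so the pair is consistent; merging gives k ≡ 125527 (mod 3860626), where 3860626 = lcm(72842, 583).
The solution is unique modulo lcm(473, 1694, 583) = 3860626.

125527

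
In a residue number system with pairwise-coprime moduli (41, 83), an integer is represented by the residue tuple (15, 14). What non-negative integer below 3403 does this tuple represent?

From x ≡ 15 (mod 41) write x = 15 + 41t. Substituting into x ≡ 14 (mod 83) gives 41t ≡ 82 (mod 83), and since 41⁻¹ ≡ 81 (mod 83), t ≡ 2. Hence x ≡ 15 + 41·2 = 97 (mod 3403).

97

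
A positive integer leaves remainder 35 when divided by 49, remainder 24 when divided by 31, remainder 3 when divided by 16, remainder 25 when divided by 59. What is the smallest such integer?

1009043

From N ≡ 35 (mod 49) write N = 35 + 49t. Substituting into N ≡ 24 (mod 31) gives 49t ≡ 20 (mod 31), and since 18⁻¹ ≡ 19 (mod 31), t ≡ 8. Hence N ≡ 35 + 49·8 = 427 (mod 1519).
From N ≡ 427 (mod 1519) write N = 427 + 1519t. Substituting into N ≡ 3 (mod 16) gives 1519t ≡ 8 (mod 16), and since 15⁻¹ ≡ 15 (mod 16), t ≡ 8. Hence N ≡ 427 + 1519·8 = 12579 (mod 24304).
From N ≡ 12579 (mod 24304) write N = 12579 + 24304t. Substituting into N ≡ 25 (mod 59) gives 24304t ≡ 13 (mod 59), and since 55⁻¹ ≡ 44 (mod 59), t ≡ 41. Hence N ≡ 12579 + 24304·41 = 1009043 (mod 1433936).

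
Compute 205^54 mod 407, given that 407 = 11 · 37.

36

Mod 11: 205 ≡ 7; by Fermat, exponent reduces to 54 mod 10 = 4; 7^4 ≡ 3 (mod 11).
Mod 37: 205 ≡ 20; by Fermat, exponent reduces to 54 mod 36 = 18; 20^18 ≡ 36 (mod 37).
Combine by CRT: x ≡ 3 (mod 11), x ≡ 36 (mod 37) ⇒ x ≡ 36 (mod 407).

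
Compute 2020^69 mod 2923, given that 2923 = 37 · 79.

541

Mod 37: 2020 ≡ 22; by Fermat, exponent reduces to 69 mod 36 = 33; 22^33 ≡ 23 (mod 37).
Mod 79: 2020 ≡ 45; 45^69 ≡ 67 (mod 79).
Combine by CRT: x ≡ 23 (mod 37), x ≡ 67 (mod 79) ⇒ x ≡ 541 (mod 2923).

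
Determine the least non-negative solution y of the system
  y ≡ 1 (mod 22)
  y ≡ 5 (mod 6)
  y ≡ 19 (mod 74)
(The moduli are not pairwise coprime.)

gcd(22, 6) = 2 and 2 | (5 − 1), so the pair is consistent; merging gives y ≡ 23 (mod 66), where 66 = lcm(22, 6).
gcd(66, 74) = 2 and 2 | (19 − 23), so the pair is consistent; merging gives y ≡ 1277 (mod 2442), where 2442 = lcm(66, 74).
The solution is unique modulo lcm(22, 6, 74) = 2442.

1277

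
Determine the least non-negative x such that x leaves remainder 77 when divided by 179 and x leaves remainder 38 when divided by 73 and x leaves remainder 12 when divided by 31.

The moduli are pairwise coprime; N = 179·73·31 = 405077.
N/179 = 2263; 2263 ≡ 115 (mod 179); 115·165 ≡ 1, so inverse 165.
N/73 = 5549; 5549 ≡ 1 (mod 73), inverse 1.
N/31 = 13067; 13067 ≡ 16 (mod 31); 16·2 ≡ 1, so inverse 2.
x ≡ 77·2263·165 + 38·5549·1 + 12·13067·2 = 29275885.
29275885 mod 405077 = 110341.

110341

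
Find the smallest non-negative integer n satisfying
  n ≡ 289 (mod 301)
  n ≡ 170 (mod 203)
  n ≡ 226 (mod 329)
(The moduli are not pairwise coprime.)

202561

gcd(301, 203) = 7 and 7 | (170 − 289), so the pair is consistent; merging gives n ≡ 1794 (mod 8729), where 8729 = lcm(301, 203).
gcd(8729, 329) = 7 and 7 | (226 − 1794), so the pair is consistent; merging gives n ≡ 202561 (mod 410263), where 410263 = lcm(8729, 329).
The solution is unique modulo lcm(301, 203, 329) = 410263.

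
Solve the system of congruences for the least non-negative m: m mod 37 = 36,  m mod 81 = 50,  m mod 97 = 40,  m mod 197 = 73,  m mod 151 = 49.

From m ≡ 36 (mod 37) write m = 36 + 37t. Substituting into m ≡ 50 (mod 81) gives 37t ≡ 14 (mod 81), and since 37⁻¹ ≡ 46 (mod 81), t ≡ 77. Hence m ≡ 36 + 37·77 = 2885 (mod 2997).
From m ≡ 2885 (mod 2997) write m = 2885 + 2997t. Substituting into m ≡ 40 (mod 97) gives 2997t ≡ 65 (mod 97), and since 87⁻¹ ≡ 29 (mod 97), t ≡ 42. Hence m ≡ 2885 + 2997·42 = 128759 (mod 290709).
From m ≡ 128759 (mod 290709) write m = 128759 + 290709t. Substituting into m ≡ 73 (mod 197) gives 290709t ≡ 152 (mod 197), and since 134⁻¹ ≡ 25 (mod 197), t ≡ 57. Hence m ≡ 128759 + 290709·57 = 16699172 (mod 57269673).
From m ≡ 16699172 (mod 57269673) write m = 16699172 + 57269673t. Substituting into m ≡ 49 (mod 151) gives 57269673t ≡ 118 (mod 151), and since 54⁻¹ ≡ 14 (mod 151), t ≡ 142. Hence m ≡ 16699172 + 57269673·142 = 8148992738 (mod 8647720623).

8148992738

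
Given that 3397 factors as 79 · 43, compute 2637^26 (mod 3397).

Mod 79: 2637 ≡ 30; 30^26 ≡ 23 (mod 79).
Mod 43: 2637 ≡ 14; 14^26 ≡ 23 (mod 43).
Combine by CRT: x ≡ 23 (mod 79), x ≡ 23 (mod 43) ⇒ x ≡ 23 (mod 3397).

23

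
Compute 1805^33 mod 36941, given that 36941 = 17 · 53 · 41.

23412

Mod 17: 1805 ≡ 3; by Fermat, exponent reduces to 33 mod 16 = 1; 3^1 ≡ 3 (mod 17).
Mod 53: 1805 ≡ 3; 3^33 ≡ 39 (mod 53).
Mod 41: 1805 ≡ 1; 1^33 ≡ 1 (mod 41).
Combine by CRT: x ≡ 3 (mod 17), x ≡ 39 (mod 53), x ≡ 1 (mod 41) ⇒ x ≡ 23412 (mod 36941).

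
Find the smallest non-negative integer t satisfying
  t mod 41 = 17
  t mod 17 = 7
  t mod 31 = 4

10513

Combine the congruences pairwise.
From t ≡ 17 (mod 41) write t = 17 + 41s. Substituting into t ≡ 7 (mod 17) gives 41s ≡ 7 (mod 17), and since 7⁻¹ ≡ 5 (mod 17), s ≡ 1. Hence t ≡ 17 + 41·1 = 58 (mod 697).
From t ≡ 58 (mod 697) write t = 58 + 697s. Substituting into t ≡ 4 (mod 31) gives 697s ≡ 8 (mod 31), and since 15⁻¹ ≡ 29 (mod 31), s ≡ 15. Hence t ≡ 58 + 697·15 = 10513 (mod 21607).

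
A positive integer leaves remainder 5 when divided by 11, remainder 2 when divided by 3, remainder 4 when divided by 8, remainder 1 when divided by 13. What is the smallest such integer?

1028

Combine the congruences pairwise.
From x ≡ 5 (mod 11) write x = 5 + 11t. Substituting into x ≡ 2 (mod 3) gives 11t ≡ 0 (mod 3), and since 2⁻¹ ≡ 2 (mod 3), t ≡ 0. Hence x ≡ 5 + 11·0 = 5 (mod 33).
From x ≡ 5 (mod 33) write x = 5 + 33t. Substituting into x ≡ 4 (mod 8) gives 33t ≡ 7 (mod 8), and since 1⁻¹ ≡ 1 (mod 8), t ≡ 7. Hence x ≡ 5 + 33·7 = 236 (mod 264).
From x ≡ 236 (mod 264) write x = 236 + 264t. Substituting into x ≡ 1 (mod 13) gives 264t ≡ 12 (mod 13), and since 4⁻¹ ≡ 10 (mod 13), t ≡ 3. Hence x ≡ 236 + 264·3 = 1028 (mod 3432).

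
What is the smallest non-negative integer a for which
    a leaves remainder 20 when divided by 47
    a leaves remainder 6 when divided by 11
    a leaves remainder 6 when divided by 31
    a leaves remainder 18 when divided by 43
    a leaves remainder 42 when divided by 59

The moduli are pairwise coprime; N = 47·11·31·43·59 = 40660499.
N/47 = 865117; 865117 ≡ 35 (mod 47); 35·43 ≡ 1, so inverse 43.
N/11 = 3696409; 3696409 ≡ 2 (mod 11); 2·6 ≡ 1, so inverse 6.
N/31 = 1311629; 1311629 ≡ 19 (mod 31); 19·18 ≡ 1, so inverse 18.
N/43 = 945593; 945593 ≡ 23 (mod 43); 23·15 ≡ 1, so inverse 15.
N/59 = 689161; 689161 ≡ 41 (mod 59); 41·36 ≡ 1, so inverse 36.
a ≡ 20·865117·43 + 6·3696409·6 + 6·1311629·18 + 18·945593·15 + 42·689161·36 = 2316048818.
2316048818 mod 40660499 = 39060874.

39060874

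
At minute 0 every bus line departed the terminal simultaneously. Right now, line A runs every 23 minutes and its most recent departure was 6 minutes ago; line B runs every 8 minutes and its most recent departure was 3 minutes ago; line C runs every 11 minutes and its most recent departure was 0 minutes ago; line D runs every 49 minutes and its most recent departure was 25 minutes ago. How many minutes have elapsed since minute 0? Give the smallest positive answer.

71467

Combine the congruences pairwise.
From t ≡ 6 (mod 23) write t = 6 + 23s. Substituting into t ≡ 3 (mod 8) gives 23s ≡ 5 (mod 8), and since 7⁻¹ ≡ 7 (mod 8), s ≡ 3. Hence t ≡ 6 + 23·3 = 75 (mod 184).
From t ≡ 75 (mod 184) write t = 75 + 184s. Substituting into t ≡ 0 (mod 11) gives 184s ≡ 2 (mod 11), and since 8⁻¹ ≡ 7 (mod 11), s ≡ 3. Hence t ≡ 75 + 184·3 = 627 (mod 2024).
From t ≡ 627 (mod 2024) write t = 627 + 2024s. Substituting into t ≡ 25 (mod 49) gives 2024s ≡ 35 (mod 49), and since 15⁻¹ ≡ 36 (mod 49), s ≡ 35. Hence t ≡ 627 + 2024·35 = 71467 (mod 99176).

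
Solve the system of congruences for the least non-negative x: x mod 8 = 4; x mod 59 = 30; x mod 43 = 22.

19028

From x ≡ 4 (mod 8) write x = 4 + 8t. Substituting into x ≡ 30 (mod 59) gives 8t ≡ 26 (mod 59), and since 8⁻¹ ≡ 37 (mod 59), t ≡ 18. Hence x ≡ 4 + 8·18 = 148 (mod 472).
From x ≡ 148 (mod 472) write x = 148 + 472t. Substituting into x ≡ 22 (mod 43) gives 472t ≡ 3 (mod 43), and since 42⁻¹ ≡ 42 (mod 43), t ≡ 40. Hence x ≡ 148 + 472·40 = 19028 (mod 20296).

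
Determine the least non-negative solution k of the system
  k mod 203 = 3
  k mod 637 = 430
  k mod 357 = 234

87699

Combine the congruences pairwise.
gcd(203, 637) = 7 and 7 | (430 − 3), so the pair is consistent; merging gives k ≡ 13807 (mod 18473), where 18473 = lcm(203, 637).
gcd(18473, 357) = 7 and 7 | (234 − 13807), so the pair is consistent; merging gives k ≡ 87699 (mod 942123), where 942123 = lcm(18473, 357).
The solution is unique modulo lcm(203, 637, 357) = 942123.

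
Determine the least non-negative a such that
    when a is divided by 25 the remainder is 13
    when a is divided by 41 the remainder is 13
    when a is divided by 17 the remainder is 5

The moduli are pairwise coprime; N = 25·41·17 = 17425.
N/25 = 697; 697 ≡ 22 (mod 25); 22·8 ≡ 1, so inverse 8.
N/41 = 425; 425 ≡ 15 (mod 41); 15·11 ≡ 1, so inverse 11.
N/17 = 1025; 1025 ≡ 5 (mod 17); 5·7 ≡ 1, so inverse 7.
a ≡ 13·697·8 + 13·425·11 + 5·1025·7 = 169138.
169138 mod 17425 = 12313.

12313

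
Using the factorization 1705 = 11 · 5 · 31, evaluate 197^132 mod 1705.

1101

Mod 11: 197 ≡ 10; by Fermat, exponent reduces to 132 mod 10 = 2; 10^2 ≡ 1 (mod 11).
Mod 5: 197 ≡ 2; since 4 | 132, by Fermat 2^132 ≡ 1 (mod 5).
Mod 31: 197 ≡ 11; by Fermat, exponent reduces to 132 mod 30 = 12; 11^12 ≡ 16 (mod 31).
Combine by CRT: x ≡ 1 (mod 11), x ≡ 1 (mod 5), x ≡ 16 (mod 31) ⇒ x ≡ 1101 (mod 1705).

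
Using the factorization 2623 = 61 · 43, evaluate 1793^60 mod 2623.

2075

Mod 61: 1793 ≡ 24; since 60 | 60, by Fermat 24^60 ≡ 1 (mod 61).
Mod 43: 1793 ≡ 30; by Fermat, exponent reduces to 60 mod 42 = 18; 30^18 ≡ 11 (mod 43).
Combine by CRT: x ≡ 1 (mod 61), x ≡ 11 (mod 43) ⇒ x ≡ 2075 (mod 2623).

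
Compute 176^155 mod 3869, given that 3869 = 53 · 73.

Mod 53: 176 ≡ 17; by Fermat, exponent reduces to 155 mod 52 = 51; 17^51 ≡ 25 (mod 53).
Mod 73: 176 ≡ 30; by Fermat, exponent reduces to 155 mod 72 = 11; 30^11 ≡ 17 (mod 73).
Combine by CRT: x ≡ 25 (mod 53), x ≡ 17 (mod 73) ⇒ x ≡ 820 (mod 3869).

820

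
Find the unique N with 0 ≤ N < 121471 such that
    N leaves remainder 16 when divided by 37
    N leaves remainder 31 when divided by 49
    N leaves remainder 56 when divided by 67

107390

From N ≡ 16 (mod 37) write N = 16 + 37t. Substituting into N ≡ 31 (mod 49) gives 37t ≡ 15 (mod 49), and since 37⁻¹ ≡ 4 (mod 49), t ≡ 11. Hence N ≡ 16 + 37·11 = 423 (mod 1813).
From N ≡ 423 (mod 1813) write N = 423 + 1813t. Substituting into N ≡ 56 (mod 67) gives 1813t ≡ 35 (mod 67), and since 4⁻¹ ≡ 17 (mod 67), t ≡ 59. Hence N ≡ 423 + 1813·59 = 107390 (mod 121471).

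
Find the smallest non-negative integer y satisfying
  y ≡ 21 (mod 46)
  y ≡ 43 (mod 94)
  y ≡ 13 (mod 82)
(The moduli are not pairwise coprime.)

59545

gcd(46, 94) = 2 and 2 | (43 − 21), so the pair is consistent; merging gives y ≡ 1171 (mod 2162), where 2162 = lcm(46, 94).
gcd(2162, 82) = 2 and 2 | (13 − 1171), so the pair is consistent; merging gives y ≡ 59545 (mod 88642), where 88642 = lcm(2162, 82).
The solution is unique modulo lcm(46, 94, 82) = 88642.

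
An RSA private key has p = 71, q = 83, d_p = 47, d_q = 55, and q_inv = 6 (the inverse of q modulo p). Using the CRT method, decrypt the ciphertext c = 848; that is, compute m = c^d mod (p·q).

5054

m₁ = c^(d_p) mod p: c ≡ 67 (mod 71), and 67^47 mod 71 = 13.
m₂ = c^(d_q) mod q: c ≡ 18 (mod 83), and 18^55 mod 83 = 74.
h = q_inv·(m₁ − m₂) mod p = 6·(13 − 74) mod 71 = 60.
m = m₂ + h·q = 74 + 60·83 = 5054.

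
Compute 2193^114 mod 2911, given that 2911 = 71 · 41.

Mod 71: 2193 ≡ 63; by Fermat, exponent reduces to 114 mod 70 = 44; 63^44 ≡ 38 (mod 71).
Mod 41: 2193 ≡ 20; by Fermat, exponent reduces to 114 mod 40 = 34; 20^34 ≡ 23 (mod 41).
Combine by CRT: x ≡ 38 (mod 71), x ≡ 23 (mod 41) ⇒ x ≡ 1458 (mod 2911).

1458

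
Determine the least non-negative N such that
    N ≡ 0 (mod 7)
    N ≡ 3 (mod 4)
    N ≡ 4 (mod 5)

119

The moduli are pairwise coprime; M = 7·4·5 = 140.
M/7 = 20; 20 ≡ 6 (mod 7); 6·6 ≡ 1, so inverse 6.
M/4 = 35; 35 ≡ 3 (mod 4); 3·3 ≡ 1, so inverse 3.
M/5 = 28; 28 ≡ 3 (mod 5); 3·2 ≡ 1, so inverse 2.
N ≡ 0·20·6 + 3·35·3 + 4·28·2 = 539.
539 mod 140 = 119.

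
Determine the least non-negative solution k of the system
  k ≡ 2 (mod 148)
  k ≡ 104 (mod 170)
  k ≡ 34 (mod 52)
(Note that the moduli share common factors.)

30194

gcd(148, 170) = 2 and 2 | (104 − 2), so the pair is consistent; merging gives k ≡ 5034 (mod 12580), where 12580 = lcm(148, 170).
gcd(12580, 52) = 4 and 4 | (34 − 5034), so the pair is consistent; merging gives k ≡ 30194 (mod 163540), where 163540 = lcm(12580, 52).
The solution is unique modulo lcm(148, 170, 52) = 163540.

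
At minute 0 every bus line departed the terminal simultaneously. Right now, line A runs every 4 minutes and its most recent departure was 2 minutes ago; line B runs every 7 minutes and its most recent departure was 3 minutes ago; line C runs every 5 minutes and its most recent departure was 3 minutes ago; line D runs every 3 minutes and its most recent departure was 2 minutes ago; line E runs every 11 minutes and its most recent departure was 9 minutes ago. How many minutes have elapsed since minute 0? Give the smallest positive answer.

The moduli are pairwise coprime; N = 4·7·5·3·11 = 4620.
N/4 = 1155; 1155 ≡ 3 (mod 4); 3·3 ≡ 1, so inverse 3.
N/7 = 660; 660 ≡ 2 (mod 7); 2·4 ≡ 1, so inverse 4.
N/5 = 924; 924 ≡ 4 (mod 5); 4·4 ≡ 1, so inverse 4.
N/3 = 1540; 1540 ≡ 1 (mod 3), inverse 1.
N/11 = 420; 420 ≡ 2 (mod 11); 2·6 ≡ 1, so inverse 6.
t ≡ 2·1155·3 + 3·660·4 + 3·924·4 + 2·1540·1 + 9·420·6 = 51698.
51698 mod 4620 = 878.

878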